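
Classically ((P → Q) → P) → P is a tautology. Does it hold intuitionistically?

This is Peirce's law, which is not intuitionistically valid.
A Kripke countermodel: worlds 0, 1; order generated by 0 ≤ 1; atoms true at each world — 0:{}; 1:{P}.
0 ⊮ ((P → Q) → P) → P: already at 0 itself, 0 ⊩ (P → Q) → P but 0 ⊮ P.
0 lacks atom P, so 0 ⊮ P.
So the root 0 does not force the formula.

No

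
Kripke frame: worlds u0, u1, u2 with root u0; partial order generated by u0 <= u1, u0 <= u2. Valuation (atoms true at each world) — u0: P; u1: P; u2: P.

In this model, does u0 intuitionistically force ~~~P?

u0 ||-/- ~~~P since u0 is accessible from u0 and u0 ||- ~~P.
u0 ||- ~~P: no world accessible from u0 forces ~P.

No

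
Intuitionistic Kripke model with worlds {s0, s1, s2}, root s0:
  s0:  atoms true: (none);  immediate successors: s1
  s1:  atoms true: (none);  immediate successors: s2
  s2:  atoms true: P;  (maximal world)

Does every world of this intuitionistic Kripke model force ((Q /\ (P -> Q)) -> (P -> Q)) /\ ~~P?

s0 ||- ((Q /\ (P -> Q)) -> (P -> Q)) /\ ~~P since s0 forces both conjuncts.
Since the root s0 forces ((Q /\ (P -> Q)) -> (P -> Q)) /\ ~~P and forcing is persistent (monotone upward), every world forces it.

Yes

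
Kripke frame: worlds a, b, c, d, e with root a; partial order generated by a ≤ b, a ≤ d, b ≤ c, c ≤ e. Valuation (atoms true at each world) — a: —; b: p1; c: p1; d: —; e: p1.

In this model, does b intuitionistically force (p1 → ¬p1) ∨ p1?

Yes

b ⊩ (p1 → ¬p1) ∨ p1 via the disjunct p1.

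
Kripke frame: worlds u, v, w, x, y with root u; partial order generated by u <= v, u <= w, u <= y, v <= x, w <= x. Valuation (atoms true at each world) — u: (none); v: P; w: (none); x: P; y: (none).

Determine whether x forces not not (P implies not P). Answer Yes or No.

x does not force not not (P implies not P) since x is accessible from x and x forces not (P implies not P).
x forces not (P implies not P): no world accessible from x forces P implies not P.

No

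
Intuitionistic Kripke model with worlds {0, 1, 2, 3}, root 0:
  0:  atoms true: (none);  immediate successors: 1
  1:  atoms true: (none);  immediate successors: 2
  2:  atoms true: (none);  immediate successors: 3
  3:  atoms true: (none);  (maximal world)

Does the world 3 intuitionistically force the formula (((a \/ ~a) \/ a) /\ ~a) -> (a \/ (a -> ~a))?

3 ||- (((a \/ ~a) \/ a) /\ ~a) -> (a \/ (a -> ~a)): every world accessible from 3 that forces ((a \/ ~a) \/ a) /\ ~a (namely 3) also forces a \/ (a -> ~a).

Yes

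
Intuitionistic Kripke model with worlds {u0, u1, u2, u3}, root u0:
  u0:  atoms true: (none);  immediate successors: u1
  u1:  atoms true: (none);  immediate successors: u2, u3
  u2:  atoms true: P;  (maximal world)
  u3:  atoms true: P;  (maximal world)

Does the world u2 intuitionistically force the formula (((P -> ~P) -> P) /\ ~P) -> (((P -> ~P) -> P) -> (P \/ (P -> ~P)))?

u2 ||- (((P -> ~P) -> P) /\ ~P) -> (((P -> ~P) -> P) -> (P \/ (P -> ~P))) vacuously: no world accessible from u2 forces the antecedent ((P -> ~P) -> P) /\ ~P.

Yes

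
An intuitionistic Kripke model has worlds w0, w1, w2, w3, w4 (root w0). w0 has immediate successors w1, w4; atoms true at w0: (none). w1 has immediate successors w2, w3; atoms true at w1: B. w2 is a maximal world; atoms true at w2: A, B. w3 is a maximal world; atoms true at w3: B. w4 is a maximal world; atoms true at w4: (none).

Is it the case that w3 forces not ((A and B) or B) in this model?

No

w3 does not force not ((A and B) or B) since w3 is accessible from w3 and w3 forces (A and B) or B.
w3 forces (A and B) or B via the disjunct B.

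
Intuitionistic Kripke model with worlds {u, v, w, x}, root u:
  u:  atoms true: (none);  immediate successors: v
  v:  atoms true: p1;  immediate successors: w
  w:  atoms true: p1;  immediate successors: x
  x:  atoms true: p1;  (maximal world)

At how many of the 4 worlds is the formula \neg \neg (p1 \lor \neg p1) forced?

4

u: forces it.
v: forces it.
w: forces it.
x: forces it.
Worlds forcing the formula: {u, v, w, x}.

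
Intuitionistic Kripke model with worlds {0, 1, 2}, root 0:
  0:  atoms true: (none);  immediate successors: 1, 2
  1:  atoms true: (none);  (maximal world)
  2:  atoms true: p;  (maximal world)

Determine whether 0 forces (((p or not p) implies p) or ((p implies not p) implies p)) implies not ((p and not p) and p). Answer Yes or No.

Yes

0 forces (((p or not p) implies p) or ((p implies not p) implies p)) implies not ((p and not p) and p): every world accessible from 0 that forces ((p or not p) implies p) or ((p implies not p) implies p) (namely 2) also forces not ((p and not p) and p).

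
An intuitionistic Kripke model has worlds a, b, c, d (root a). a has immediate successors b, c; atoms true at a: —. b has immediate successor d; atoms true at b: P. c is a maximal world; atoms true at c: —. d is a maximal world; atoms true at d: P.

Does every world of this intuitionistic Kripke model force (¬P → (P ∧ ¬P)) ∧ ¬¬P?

No

Not every world: a ⊮ (¬P → (P ∧ ¬P)) ∧ ¬¬P.
a ⊮ (¬P → (P ∧ ¬P)) ∧ ¬¬P since a fails ¬P → (P ∧ ¬P).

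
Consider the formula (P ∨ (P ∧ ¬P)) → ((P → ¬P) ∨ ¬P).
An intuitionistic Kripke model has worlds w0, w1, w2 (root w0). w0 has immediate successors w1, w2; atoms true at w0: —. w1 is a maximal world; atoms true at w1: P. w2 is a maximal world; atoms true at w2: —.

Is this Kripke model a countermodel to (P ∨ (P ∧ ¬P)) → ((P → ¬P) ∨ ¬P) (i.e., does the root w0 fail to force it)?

Yes

w0 ⊮ (P ∨ (P ∧ ¬P)) → ((P → ¬P) ∨ ¬P): at the accessible world w1, w1 ⊩ P ∨ (P ∧ ¬P) but w1 ⊮ (P → ¬P) ∨ ¬P.
w1 ⊮ (P → ¬P) ∨ ¬P: neither disjunct is forced at w1.
w1 ⊮ P → ¬P: already at w1 itself, w1 ⊩ P but w1 ⊮ ¬P.
So the root w0 does not force (P ∨ (P ∧ ¬P)) → ((P → ¬P) ∨ ¬P); the model is a countermodel.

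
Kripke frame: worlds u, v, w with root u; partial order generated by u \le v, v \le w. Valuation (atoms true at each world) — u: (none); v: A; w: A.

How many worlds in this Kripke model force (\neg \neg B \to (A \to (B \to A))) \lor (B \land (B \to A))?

3

u: forces it.
v: forces it.
w: forces it.
Worlds forcing the formula: {u, v, w}.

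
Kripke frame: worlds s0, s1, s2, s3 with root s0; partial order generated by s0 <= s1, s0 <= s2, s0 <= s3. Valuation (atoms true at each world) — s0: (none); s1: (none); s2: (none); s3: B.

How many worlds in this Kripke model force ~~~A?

4

s0: forces it.
s1: forces it.
s2: forces it.
s3: forces it.
Worlds forcing the formula: {s0, s1, s2, s3}.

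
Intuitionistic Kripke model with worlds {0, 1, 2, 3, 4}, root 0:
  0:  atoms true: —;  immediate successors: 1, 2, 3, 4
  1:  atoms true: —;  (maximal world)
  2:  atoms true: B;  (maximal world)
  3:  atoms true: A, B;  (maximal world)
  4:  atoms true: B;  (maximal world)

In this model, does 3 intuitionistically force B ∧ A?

3 ⊩ B ∧ A since 3 forces both conjuncts.

Yes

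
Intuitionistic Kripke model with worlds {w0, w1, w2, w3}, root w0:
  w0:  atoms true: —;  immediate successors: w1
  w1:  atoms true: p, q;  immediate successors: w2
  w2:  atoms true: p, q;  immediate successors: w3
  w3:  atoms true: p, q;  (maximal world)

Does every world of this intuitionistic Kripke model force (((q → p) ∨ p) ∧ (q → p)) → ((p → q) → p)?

Not every world: w0 ⊮ (((q → p) ∨ p) ∧ (q → p)) → ((p → q) → p).
w0 ⊮ (((q → p) ∨ p) ∧ (q → p)) → ((p → q) → p): already at w0 itself, w0 ⊩ ((q → p) ∨ p) ∧ (q → p) but w0 ⊮ (p → q) → p.
w0 ⊮ (p → q) → p: already at w0 itself, w0 ⊩ p → q but w0 ⊮ p.
w0 lacks atom p, so w0 ⊮ p.

No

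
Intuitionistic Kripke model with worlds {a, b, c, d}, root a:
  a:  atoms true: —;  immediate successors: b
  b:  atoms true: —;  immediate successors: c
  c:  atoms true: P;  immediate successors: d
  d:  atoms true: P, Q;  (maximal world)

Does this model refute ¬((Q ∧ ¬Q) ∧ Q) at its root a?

a ⊩ ¬((Q ∧ ¬Q) ∧ Q): no world accessible from a forces (Q ∧ ¬Q) ∧ Q.
So the root a forces ¬((Q ∧ ¬Q) ∧ Q); the model is not a countermodel.

No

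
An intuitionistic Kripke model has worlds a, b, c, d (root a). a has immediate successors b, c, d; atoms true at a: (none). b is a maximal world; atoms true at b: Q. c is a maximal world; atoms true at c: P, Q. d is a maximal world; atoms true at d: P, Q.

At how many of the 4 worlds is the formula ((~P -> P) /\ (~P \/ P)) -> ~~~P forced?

a: does not force it — a ||-/- ((~P -> P) /\ (~P \/ P)) -> ~~~P: at the accessible world c, c ||- (~P -> P) /\ (~P \/ P) but c ||-/- ~~~P.
b: forces it.
c: does not force it — c ||-/- ((~P -> P) /\ (~P \/ P)) -> ~~~P: already at c itself, c ||- (~P -> P) /\ (~P \/ P) but c ||-/- ~~~P.
d: does not force it.
Worlds forcing the formula: {b}.

1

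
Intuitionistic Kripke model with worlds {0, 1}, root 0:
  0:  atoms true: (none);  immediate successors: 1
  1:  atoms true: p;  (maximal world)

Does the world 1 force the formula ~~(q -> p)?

1 ||- ~~(q -> p): no world accessible from 1 forces ~(q -> p).

Yes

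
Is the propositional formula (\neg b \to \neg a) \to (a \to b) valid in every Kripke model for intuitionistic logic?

This is the converse of contraposition, which is not intuitionistically valid.
A Kripke countermodel: worlds 0, 1; order generated by 0 \le 1; atoms true at each world — 0:{a}; 1:{a,b}.
0 \nVdash (\neg b \to \neg a) \to (a \to b): already at 0 itself, 0 \Vdash \neg b \to \neg a but 0 \nVdash a \to b.
0 \nVdash a \to b: already at 0 itself, 0 \Vdash a but 0 \nVdash b.
0 lacks atom b, so 0 \nVdash b.
So the root 0 does not force the formula.

No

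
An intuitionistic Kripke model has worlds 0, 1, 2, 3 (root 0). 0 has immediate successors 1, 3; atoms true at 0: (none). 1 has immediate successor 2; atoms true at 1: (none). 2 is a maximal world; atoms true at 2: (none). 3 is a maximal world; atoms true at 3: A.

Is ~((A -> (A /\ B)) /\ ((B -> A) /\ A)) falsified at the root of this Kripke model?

0 ||- ~((A -> (A /\ B)) /\ ((B -> A) /\ A)): no world accessible from 0 forces (A -> (A /\ B)) /\ ((B -> A) /\ A).
So the root 0 forces ~((A -> (A /\ B)) /\ ((B -> A) /\ A)); the model is not a countermodel.

No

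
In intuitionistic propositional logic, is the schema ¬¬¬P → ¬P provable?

Yes

This is triple-negation reduction, which is intuitionistically derivable.
Assume ¬¬¬P and suppose P. Then ¬¬P (double-negation introduction), contradicting ¬¬¬P. So ¬P.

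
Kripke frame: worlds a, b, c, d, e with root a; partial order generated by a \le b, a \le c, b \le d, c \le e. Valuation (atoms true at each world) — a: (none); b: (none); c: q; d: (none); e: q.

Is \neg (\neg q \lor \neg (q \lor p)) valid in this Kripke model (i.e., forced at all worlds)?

No

Not every world: a \nVdash \neg (\neg q \lor \neg (q \lor p)).
a \nVdash \neg (\neg q \lor \neg (q \lor p)) since b is accessible from a and b \Vdash \neg q \lor \neg (q \lor p).
b \Vdash \neg q \lor \neg (q \lor p) via the disjunct \neg q.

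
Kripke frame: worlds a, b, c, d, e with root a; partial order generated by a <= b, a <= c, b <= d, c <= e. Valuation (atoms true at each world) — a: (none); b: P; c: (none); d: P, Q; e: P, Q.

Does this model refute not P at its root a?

a does not force not P since b is accessible from a and b forces P.
So the root a does not force not P; the model is a countermodel.

Yes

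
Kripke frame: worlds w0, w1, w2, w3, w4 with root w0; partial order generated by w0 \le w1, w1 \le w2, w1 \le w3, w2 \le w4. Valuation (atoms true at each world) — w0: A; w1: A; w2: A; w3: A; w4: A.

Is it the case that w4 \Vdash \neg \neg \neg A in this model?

w4 \nVdash \neg \neg \neg A since w4 is accessible from w4 and w4 \Vdash \neg \neg A.
w4 \Vdash \neg \neg A: no world accessible from w4 forces \neg A.

No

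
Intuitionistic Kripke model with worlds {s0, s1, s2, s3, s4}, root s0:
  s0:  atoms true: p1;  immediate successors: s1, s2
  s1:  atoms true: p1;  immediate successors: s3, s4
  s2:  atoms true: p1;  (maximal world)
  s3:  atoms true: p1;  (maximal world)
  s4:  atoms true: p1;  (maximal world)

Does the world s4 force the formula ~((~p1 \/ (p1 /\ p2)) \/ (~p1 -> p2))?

s4 ||-/- ~((~p1 \/ (p1 /\ p2)) \/ (~p1 -> p2)) since s4 is accessible from s4 and s4 ||- (~p1 \/ (p1 /\ p2)) \/ (~p1 -> p2).
s4 ||- (~p1 \/ (p1 /\ p2)) \/ (~p1 -> p2) via the disjunct ~p1 -> p2.

No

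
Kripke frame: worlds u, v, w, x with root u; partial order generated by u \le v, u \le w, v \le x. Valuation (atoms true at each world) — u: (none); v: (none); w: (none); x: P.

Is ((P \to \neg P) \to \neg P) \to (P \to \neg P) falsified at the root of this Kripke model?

u \nVdash ((P \to \neg P) \to \neg P) \to (P \to \neg P): already at u itself, u \Vdash (P \to \neg P) \to \neg P but u \nVdash P \to \neg P.
u \nVdash P \to \neg P: at the accessible world x, x \Vdash P but x \nVdash \neg P.
x \nVdash \neg P since x is accessible from x and x \Vdash P.
So the root u does not force ((P \to \neg P) \to \neg P) \to (P \to \neg P); the model is a countermodel.

Yes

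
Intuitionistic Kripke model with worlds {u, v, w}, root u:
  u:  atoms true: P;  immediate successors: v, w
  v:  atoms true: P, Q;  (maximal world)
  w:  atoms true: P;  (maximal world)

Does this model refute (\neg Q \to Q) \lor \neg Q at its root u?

Yes

u \nVdash (\neg Q \to Q) \lor \neg Q: neither disjunct is forced at u.
u \nVdash \neg Q \to Q: at the accessible world w, w \Vdash \neg Q but w \nVdash Q.
w lacks atom Q, so w \nVdash Q.
So the root u does not force (\neg Q \to Q) \lor \neg Q; the model is a countermodel.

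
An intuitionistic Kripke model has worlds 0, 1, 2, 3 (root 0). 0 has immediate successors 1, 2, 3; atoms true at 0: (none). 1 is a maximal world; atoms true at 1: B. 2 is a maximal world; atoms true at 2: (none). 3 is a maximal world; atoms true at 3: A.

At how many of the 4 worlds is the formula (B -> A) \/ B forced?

3

0: does not force it — 0 ||-/- (B -> A) \/ B: neither disjunct is forced at 0.
1: forces it.
2: forces it.
3: forces it.
Worlds forcing the formula: {1, 2, 3}.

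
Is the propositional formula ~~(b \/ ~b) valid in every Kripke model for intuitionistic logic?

Yes

This is the double negation of excluded middle, which is intuitionistically derivable.
Assuming ~(b \/ ~b): from b we'd get b \/ ~b, so ~b; but then b \/ ~b again — contradiction. Hence ~~(b \/ ~b).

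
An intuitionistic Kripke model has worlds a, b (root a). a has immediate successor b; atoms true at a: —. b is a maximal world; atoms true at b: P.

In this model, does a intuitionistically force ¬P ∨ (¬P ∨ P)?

No

a ⊮ ¬P ∨ (¬P ∨ P): neither disjunct is forced at a.
a ⊮ ¬P since b is accessible from a and b ⊩ P.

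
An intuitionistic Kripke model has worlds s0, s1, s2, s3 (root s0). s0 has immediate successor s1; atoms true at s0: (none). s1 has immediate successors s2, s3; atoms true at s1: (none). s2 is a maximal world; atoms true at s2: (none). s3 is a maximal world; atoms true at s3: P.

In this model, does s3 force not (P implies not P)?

Yes

s3 forces not (P implies not P): no world accessible from s3 forces P implies not P.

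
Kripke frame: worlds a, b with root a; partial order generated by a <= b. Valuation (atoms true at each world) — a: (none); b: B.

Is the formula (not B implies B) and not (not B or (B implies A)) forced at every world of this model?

Yes

a forces (not B implies B) and not (not B or (B implies A)) since a forces both conjuncts.
Since the root a forces (not B implies B) and not (not B or (B implies A)) and forcing is persistent (monotone upward), every world forces it.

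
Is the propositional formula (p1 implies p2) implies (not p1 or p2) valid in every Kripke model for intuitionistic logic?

No

This is the material-implication-as-disjunction principle, which is not intuitionistically valid.
A Kripke countermodel: worlds u, v; order generated by u <= v; atoms true at each world — u:{}; v:{p1,p2}.
u does not force (p1 implies p2) implies (not p1 or p2): already at u itself, u forces p1 implies p2 but u does not force not p1 or p2.
u does not force not p1 or p2: neither disjunct is forced at u.
u does not force not p1 since v is accessible from u and v forces p1.
So the root u does not force the formula.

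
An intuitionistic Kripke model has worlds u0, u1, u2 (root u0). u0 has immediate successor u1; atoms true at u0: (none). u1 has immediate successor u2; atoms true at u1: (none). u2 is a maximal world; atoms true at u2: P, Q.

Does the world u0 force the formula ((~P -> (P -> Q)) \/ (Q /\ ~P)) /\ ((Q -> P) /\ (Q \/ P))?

u0 ||-/- ((~P -> (P -> Q)) \/ (Q /\ ~P)) /\ ((Q -> P) /\ (Q \/ P)) since u0 fails (Q -> P) /\ (Q \/ P).

No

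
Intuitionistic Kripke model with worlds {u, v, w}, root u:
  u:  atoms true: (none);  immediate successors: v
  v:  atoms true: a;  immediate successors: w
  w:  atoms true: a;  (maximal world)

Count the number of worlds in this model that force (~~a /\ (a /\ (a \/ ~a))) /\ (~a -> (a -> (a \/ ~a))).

u: does not force it — u ||-/- (~~a /\ (a /\ (a \/ ~a))) /\ (~a -> (a -> (a \/ ~a))) since u fails ~~a /\ (a /\ (a \/ ~a)).
v: forces it.
w: forces it.
Worlds forcing the formula: {v, w}.

2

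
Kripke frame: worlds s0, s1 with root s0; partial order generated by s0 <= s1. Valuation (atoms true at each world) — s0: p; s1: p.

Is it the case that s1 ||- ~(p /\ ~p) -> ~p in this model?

No

s1 ||-/- ~(p /\ ~p) -> ~p: already at s1 itself, s1 ||- ~(p /\ ~p) but s1 ||-/- ~p.
s1 ||-/- ~p since s1 is accessible from s1 and s1 ||- p.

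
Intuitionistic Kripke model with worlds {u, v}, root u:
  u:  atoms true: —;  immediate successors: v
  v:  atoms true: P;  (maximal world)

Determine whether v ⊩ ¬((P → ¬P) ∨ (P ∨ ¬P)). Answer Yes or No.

v ⊮ ¬((P → ¬P) ∨ (P ∨ ¬P)) since v is accessible from v and v ⊩ (P → ¬P) ∨ (P ∨ ¬P).
v ⊩ (P → ¬P) ∨ (P ∨ ¬P) via the disjunct P ∨ ¬P.

No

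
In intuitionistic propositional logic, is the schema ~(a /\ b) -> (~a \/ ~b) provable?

No

This is the constructively invalid direction of De Morgan's law for conjunction, which is not intuitionistically valid.
A Kripke countermodel: worlds 0, 1, 2; order generated by 0 <= 1, 0 <= 2; atoms true at each world — 0:{}; 1:{a}; 2:{b}.
0 ||-/- ~(a /\ b) -> (~a \/ ~b): already at 0 itself, 0 ||- ~(a /\ b) but 0 ||-/- ~a \/ ~b.
0 ||-/- ~a \/ ~b: neither disjunct is forced at 0.
0 ||-/- ~a since 1 is accessible from 0 and 1 ||- a.
So the root 0 does not force the formula.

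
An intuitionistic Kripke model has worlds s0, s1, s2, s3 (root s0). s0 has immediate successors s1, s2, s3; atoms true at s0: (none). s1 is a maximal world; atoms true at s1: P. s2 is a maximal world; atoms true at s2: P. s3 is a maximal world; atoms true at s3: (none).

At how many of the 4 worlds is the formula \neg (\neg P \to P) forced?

1

s0: does not force it — s0 \nVdash \neg (\neg P \to P) since s1 is accessible from s0 and s1 \Vdash \neg P \to P.
s1: does not force it — s1 \nVdash \neg (\neg P \to P) since s1 is accessible from s1 and s1 \Vdash \neg P \to P.
s2: does not force it.
s3: forces it.
Worlds forcing the formula: {s3}.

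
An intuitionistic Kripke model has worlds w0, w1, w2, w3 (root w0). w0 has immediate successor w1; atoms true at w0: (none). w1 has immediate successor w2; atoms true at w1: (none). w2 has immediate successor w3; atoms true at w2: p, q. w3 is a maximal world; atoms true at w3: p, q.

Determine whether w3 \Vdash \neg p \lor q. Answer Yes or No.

w3 \Vdash \neg p \lor q via the disjunct q.

Yes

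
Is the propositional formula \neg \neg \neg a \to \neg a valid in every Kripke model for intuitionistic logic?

This is triple-negation reduction, which is intuitionistically derivable.
Assume \neg \neg \neg a and suppose a. Then \neg \neg a (double-negation introduction), contradicting \neg \neg \neg a. So \neg a.

Yes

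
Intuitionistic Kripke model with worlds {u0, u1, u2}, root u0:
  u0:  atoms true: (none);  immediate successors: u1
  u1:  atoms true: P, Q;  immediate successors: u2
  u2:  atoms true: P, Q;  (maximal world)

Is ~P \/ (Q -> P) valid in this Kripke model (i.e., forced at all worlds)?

Yes

u0 ||- ~P \/ (Q -> P) via the disjunct Q -> P.
Since the root u0 forces ~P \/ (Q -> P) and forcing is persistent (monotone upward), every world forces it.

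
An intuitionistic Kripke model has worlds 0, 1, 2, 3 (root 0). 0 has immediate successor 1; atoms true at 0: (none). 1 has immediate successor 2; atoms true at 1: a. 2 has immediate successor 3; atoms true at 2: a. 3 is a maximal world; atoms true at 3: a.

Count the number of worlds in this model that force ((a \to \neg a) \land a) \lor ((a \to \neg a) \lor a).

3

0: does not force it — 0 \nVdash ((a \to \neg a) \land a) \lor ((a \to \neg a) \lor a): neither disjunct is forced at 0.
1: forces it.
2: forces it.
3: forces it.
Worlds forcing the formula: {1, 2, 3}.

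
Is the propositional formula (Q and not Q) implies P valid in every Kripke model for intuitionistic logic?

This is an instance of ex falso quodlibet, which is intuitionistically derivable.
No world can force both Q and not Q, so the antecedent Q and not Q is never forced and the implication holds vacuously at every world.

Yes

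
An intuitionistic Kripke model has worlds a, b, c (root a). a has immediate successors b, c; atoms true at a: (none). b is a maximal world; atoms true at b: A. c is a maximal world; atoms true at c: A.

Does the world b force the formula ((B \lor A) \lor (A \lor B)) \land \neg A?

b \nVdash ((B \lor A) \lor (A \lor B)) \land \neg A since b fails \neg A.

No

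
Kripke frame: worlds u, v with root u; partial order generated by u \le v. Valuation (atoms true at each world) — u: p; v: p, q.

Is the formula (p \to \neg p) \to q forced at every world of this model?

u \Vdash (p \to \neg p) \to q vacuously: no world accessible from u forces the antecedent p \to \neg p.
Since the root u forces (p \to \neg p) \to q and forcing is persistent (monotone upward), every world forces it.

Yes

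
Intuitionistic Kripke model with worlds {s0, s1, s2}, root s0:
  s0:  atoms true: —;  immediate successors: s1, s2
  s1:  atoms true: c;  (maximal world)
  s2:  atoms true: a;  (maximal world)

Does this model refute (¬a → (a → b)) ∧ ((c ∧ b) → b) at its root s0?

s0 ⊩ (¬a → (a → b)) ∧ ((c ∧ b) → b) since s0 forces both conjuncts.
So the root s0 forces (¬a → (a → b)) ∧ ((c ∧ b) → b); the model is not a countermodel.

No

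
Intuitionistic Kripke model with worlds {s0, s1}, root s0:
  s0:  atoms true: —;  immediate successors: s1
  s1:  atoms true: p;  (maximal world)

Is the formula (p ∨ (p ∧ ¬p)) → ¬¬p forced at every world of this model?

Yes

s0 ⊩ (p ∨ (p ∧ ¬p)) → ¬¬p: every world accessible from s0 that forces p ∨ (p ∧ ¬p) (namely s1) also forces ¬¬p.
Since the root s0 forces (p ∨ (p ∧ ¬p)) → ¬¬p and forcing is persistent (monotone upward), every world forces it.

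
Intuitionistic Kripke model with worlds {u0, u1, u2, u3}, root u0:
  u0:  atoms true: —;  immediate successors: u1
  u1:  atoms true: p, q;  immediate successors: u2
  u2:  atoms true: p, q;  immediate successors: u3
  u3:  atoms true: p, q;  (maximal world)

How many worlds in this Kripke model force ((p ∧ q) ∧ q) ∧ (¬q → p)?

3

u0: does not force it — u0 ⊮ ((p ∧ q) ∧ q) ∧ (¬q → p) since u0 fails (p ∧ q) ∧ q.
u1: forces it.
u2: forces it.
u3: forces it.
Worlds forcing the formula: {u1, u2, u3}.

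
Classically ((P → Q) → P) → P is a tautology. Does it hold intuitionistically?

No

This is Peirce's law, which is not intuitionistically valid.
A Kripke countermodel: worlds u0, u1; order generated by u0 ≤ u1; atoms true at each world — u0:{}; u1:{P}.
u0 ⊮ ((P → Q) → P) → P: already at u0 itself, u0 ⊩ (P → Q) → P but u0 ⊮ P.
u0 lacks atom P, so u0 ⊮ P.
So the root u0 does not force the formula.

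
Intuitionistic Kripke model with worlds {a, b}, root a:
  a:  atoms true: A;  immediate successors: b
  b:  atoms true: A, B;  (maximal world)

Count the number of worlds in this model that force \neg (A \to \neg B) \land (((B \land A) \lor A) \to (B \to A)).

a: forces it.
b: forces it.
Worlds forcing the formula: {a, b}.

2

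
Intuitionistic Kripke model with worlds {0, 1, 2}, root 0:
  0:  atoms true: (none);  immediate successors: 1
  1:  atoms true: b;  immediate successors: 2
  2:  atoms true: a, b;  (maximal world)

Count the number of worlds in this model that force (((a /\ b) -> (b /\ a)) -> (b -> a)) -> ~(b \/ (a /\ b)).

0: does not force it — 0 ||-/- (((a /\ b) -> (b /\ a)) -> (b -> a)) -> ~(b \/ (a /\ b)): at the accessible world 2, 2 ||- ((a /\ b) -> (b /\ a)) -> (b -> a) but 2 ||-/- ~(b \/ (a /\ b)).
1: does not force it — 1 ||-/- (((a /\ b) -> (b /\ a)) -> (b -> a)) -> ~(b \/ (a /\ b)): at the accessible world 2, 2 ||- ((a /\ b) -> (b /\ a)) -> (b -> a) but 2 ||-/- ~(b \/ (a /\ b)).
2: does not force it — 2 ||-/- (((a /\ b) -> (b /\ a)) -> (b -> a)) -> ~(b \/ (a /\ b)): already at 2 itself, 2 ||- ((a /\ b) -> (b /\ a)) -> (b -> a) but 2 ||-/- ~(b \/ (a /\ b)).
Worlds forcing the formula: { }.

0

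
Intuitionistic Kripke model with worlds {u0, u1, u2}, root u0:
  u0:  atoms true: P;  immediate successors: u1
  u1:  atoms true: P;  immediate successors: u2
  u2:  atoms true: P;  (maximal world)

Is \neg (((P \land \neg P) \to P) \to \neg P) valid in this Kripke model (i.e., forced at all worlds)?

u0 \Vdash \neg (((P \land \neg P) \to P) \to \neg P): no world accessible from u0 forces ((P \land \neg P) \to P) \to \neg P.
Since the root u0 forces \neg (((P \land \neg P) \to P) \to \neg P) and forcing is persistent (monotone upward), every world forces it.

Yes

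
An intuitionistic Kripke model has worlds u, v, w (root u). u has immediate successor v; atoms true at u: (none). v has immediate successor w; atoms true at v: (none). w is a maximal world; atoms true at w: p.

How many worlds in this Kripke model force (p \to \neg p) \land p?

u: does not force it — u \nVdash (p \to \neg p) \land p since u fails p \to \neg p.
v: does not force it — v \nVdash (p \to \neg p) \land p since v fails p \to \neg p.
w: does not force it.
Worlds forcing the formula: { }.

0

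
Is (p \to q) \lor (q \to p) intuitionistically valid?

This is the Gödel–Dummett linearity axiom, which is not intuitionistically valid.
A Kripke countermodel: worlds u, v, w; order generated by u \le v, u \le w; atoms true at each world — u:{}; v:{p}; w:{q}.
u \nVdash (p \to q) \lor (q \to p): neither disjunct is forced at u.
u \nVdash p \to q: at the accessible world v, v \Vdash p but v \nVdash q.
v lacks atom q, so v \nVdash q.
So the root u does not force the formula.

No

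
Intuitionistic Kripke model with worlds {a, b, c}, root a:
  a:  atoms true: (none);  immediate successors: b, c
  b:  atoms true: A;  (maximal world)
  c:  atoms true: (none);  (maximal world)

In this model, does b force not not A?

b forces not not A: no world accessible from b forces not A.

Yes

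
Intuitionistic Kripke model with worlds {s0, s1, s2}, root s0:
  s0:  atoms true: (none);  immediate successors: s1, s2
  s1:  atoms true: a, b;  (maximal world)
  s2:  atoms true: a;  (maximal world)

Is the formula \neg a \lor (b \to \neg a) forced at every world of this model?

No

Not every world: s0 \nVdash \neg a \lor (b \to \neg a).
s0 \nVdash \neg a \lor (b \to \neg a): neither disjunct is forced at s0.
s0 \nVdash \neg a since s1 is accessible from s0 and s1 \Vdash a.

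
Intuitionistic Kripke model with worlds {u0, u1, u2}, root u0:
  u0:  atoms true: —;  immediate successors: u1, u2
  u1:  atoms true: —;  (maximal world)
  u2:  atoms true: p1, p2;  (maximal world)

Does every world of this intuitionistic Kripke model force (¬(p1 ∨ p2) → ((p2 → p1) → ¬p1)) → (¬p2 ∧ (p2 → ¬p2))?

No

Not every world: u0 ⊮ (¬(p1 ∨ p2) → ((p2 → p1) → ¬p1)) → (¬p2 ∧ (p2 → ¬p2)).
u0 ⊮ (¬(p1 ∨ p2) → ((p2 → p1) → ¬p1)) → (¬p2 ∧ (p2 → ¬p2)): already at u0 itself, u0 ⊩ ¬(p1 ∨ p2) → ((p2 → p1) → ¬p1) but u0 ⊮ ¬p2 ∧ (p2 → ¬p2).
u0 ⊮ ¬p2 ∧ (p2 → ¬p2) since u0 fails ¬p2.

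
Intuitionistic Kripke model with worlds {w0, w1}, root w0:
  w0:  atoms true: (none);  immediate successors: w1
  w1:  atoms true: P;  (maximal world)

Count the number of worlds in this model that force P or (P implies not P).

1

w0: does not force it — w0 does not force P or (P implies not P): neither disjunct is forced at w0.
w1: forces it.
Worlds forcing the formula: {w1}.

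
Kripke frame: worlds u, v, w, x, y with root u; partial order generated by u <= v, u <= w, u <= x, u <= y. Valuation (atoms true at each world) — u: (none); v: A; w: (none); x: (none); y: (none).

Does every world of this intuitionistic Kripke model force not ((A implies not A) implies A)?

Not every world: u does not force not ((A implies not A) implies A).
u does not force not ((A implies not A) implies A) since v is accessible from u and v forces (A implies not A) implies A.
v forces (A implies not A) implies A vacuously: no world accessible from v forces the antecedent A implies not A.

No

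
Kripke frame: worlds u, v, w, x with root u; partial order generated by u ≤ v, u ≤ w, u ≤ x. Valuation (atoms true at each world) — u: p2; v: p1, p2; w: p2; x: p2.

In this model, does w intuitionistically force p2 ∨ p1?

Yes

w ⊩ p2 ∨ p1 via the disjunct p2.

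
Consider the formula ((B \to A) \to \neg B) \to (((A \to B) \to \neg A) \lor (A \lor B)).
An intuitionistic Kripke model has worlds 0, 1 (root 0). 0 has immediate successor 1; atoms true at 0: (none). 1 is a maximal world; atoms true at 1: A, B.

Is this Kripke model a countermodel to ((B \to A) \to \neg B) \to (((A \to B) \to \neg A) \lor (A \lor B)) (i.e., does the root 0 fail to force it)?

No

0 \Vdash ((B \to A) \to \neg B) \to (((A \to B) \to \neg A) \lor (A \lor B)) vacuously: no world accessible from 0 forces the antecedent (B \to A) \to \neg B.
So the root 0 forces ((B \to A) \to \neg B) \to (((A \to B) \to \neg A) \lor (A \lor B)); the model is not a countermodel.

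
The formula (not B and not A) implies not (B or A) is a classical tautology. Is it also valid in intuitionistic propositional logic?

This is a constructively valid De Morgan direction (conjunction of negations to negated disjunction), which is intuitionistically derivable.
If both not B and not A hold at a world, no accessible world forces B or forces A, so none forces B or A.

Yes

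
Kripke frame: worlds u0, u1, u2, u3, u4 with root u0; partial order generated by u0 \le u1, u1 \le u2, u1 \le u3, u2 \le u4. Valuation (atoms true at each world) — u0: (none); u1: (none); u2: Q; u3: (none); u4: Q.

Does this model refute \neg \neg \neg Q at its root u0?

u0 \nVdash \neg \neg \neg Q since u2 is accessible from u0 and u2 \Vdash \neg \neg Q.
u2 \Vdash \neg \neg Q: no world accessible from u2 forces \neg Q.
So the root u0 does not force \neg \neg \neg Q; the model is a countermodel.

Yes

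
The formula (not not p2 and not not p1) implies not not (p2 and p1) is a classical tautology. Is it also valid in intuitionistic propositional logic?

This is the distribution of double negation over conjunction, which is intuitionistically derivable.
Assume not not p2, not not p1, and not (p2 and p1). From p2 we'd get not p1 (since p2 and p1 is refuted), contradicting not not p1; so not p2, contradicting not not p2.

Yes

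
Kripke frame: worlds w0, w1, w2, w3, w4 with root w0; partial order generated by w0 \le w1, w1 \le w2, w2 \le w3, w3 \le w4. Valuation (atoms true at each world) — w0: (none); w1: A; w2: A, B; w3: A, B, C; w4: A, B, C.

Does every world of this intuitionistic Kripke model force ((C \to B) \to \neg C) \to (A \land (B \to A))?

Yes

w0 \Vdash ((C \to B) \to \neg C) \to (A \land (B \to A)) vacuously: no world accessible from w0 forces the antecedent (C \to B) \to \neg C.
Since the root w0 forces ((C \to B) \to \neg C) \to (A \land (B \to A)) and forcing is persistent (monotone upward), every world forces it.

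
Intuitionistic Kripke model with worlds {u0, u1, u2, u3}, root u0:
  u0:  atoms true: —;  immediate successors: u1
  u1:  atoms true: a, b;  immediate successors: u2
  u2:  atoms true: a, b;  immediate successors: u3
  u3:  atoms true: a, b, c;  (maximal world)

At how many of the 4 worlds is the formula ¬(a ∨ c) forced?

u0: does not force it — u0 ⊮ ¬(a ∨ c) since u1 is accessible from u0 and u1 ⊩ a ∨ c.
u1: does not force it — u1 ⊮ ¬(a ∨ c) since u1 is accessible from u1 and u1 ⊩ a ∨ c.
u2: does not force it — u2 ⊮ ¬(a ∨ c) since u2 is accessible from u2 and u2 ⊩ a ∨ c.
u3: does not force it.
Worlds forcing the formula: { }.

0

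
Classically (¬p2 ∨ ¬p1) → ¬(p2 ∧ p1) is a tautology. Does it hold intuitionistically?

Yes

This is a constructively valid De Morgan direction (disjunction of negations to negated conjunction), which is intuitionistically derivable.
If ¬p2 holds at a world then no accessible world forces p2, hence none forces p2 ∧ p1; likewise for ¬p1.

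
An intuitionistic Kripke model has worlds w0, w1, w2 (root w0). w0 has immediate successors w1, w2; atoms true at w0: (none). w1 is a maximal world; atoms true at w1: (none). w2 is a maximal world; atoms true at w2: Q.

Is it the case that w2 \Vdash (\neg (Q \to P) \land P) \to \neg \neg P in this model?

Yes

w2 \Vdash (\neg (Q \to P) \land P) \to \neg \neg P vacuously: no world accessible from w2 forces the antecedent \neg (Q \to P) \land P.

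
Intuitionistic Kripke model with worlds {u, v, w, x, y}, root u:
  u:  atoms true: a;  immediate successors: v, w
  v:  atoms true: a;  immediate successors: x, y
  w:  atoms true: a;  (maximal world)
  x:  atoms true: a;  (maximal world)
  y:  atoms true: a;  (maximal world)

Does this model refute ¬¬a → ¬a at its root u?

Yes

u ⊮ ¬¬a → ¬a: already at u itself, u ⊩ ¬¬a but u ⊮ ¬a.
u ⊮ ¬a since u is accessible from u and u ⊩ a.
So the root u does not force ¬¬a → ¬a; the model is a countermodel.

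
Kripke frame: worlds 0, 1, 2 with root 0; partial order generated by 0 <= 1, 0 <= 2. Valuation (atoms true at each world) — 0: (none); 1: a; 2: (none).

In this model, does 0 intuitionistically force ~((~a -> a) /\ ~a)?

Yes

0 ||- ~((~a -> a) /\ ~a): no world accessible from 0 forces (~a -> a) /\ ~a.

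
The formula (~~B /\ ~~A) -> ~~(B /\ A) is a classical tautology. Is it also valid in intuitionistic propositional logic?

This is the distribution of double negation over conjunction, which is intuitionistically derivable.
Assume ~~B, ~~A, and ~(B /\ A). From B we'd get ~A (since B /\ A is refuted), contradicting ~~A; so ~B, contradicting ~~B.

Yes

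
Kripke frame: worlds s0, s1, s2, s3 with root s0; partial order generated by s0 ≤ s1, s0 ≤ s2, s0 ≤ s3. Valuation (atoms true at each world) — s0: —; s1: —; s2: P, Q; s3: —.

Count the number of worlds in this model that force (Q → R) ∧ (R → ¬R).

2

s0: does not force it — s0 ⊮ (Q → R) ∧ (R → ¬R) since s0 fails Q → R.
s1: forces it.
s2: does not force it.
s3: forces it.
Worlds forcing the formula: {s1, s3}.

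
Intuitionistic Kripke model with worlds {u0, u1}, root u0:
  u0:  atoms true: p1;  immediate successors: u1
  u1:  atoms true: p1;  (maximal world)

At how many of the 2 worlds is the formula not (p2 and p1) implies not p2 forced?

u0: forces it.
u1: forces it.
Worlds forcing the formula: {u0, u1}.

2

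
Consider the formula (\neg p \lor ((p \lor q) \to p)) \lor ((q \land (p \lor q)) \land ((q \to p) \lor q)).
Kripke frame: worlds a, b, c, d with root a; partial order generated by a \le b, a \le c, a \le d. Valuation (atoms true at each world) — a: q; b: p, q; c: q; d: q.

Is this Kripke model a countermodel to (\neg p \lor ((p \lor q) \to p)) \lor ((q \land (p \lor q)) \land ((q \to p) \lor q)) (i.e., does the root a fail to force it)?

No

a \Vdash (\neg p \lor ((p \lor q) \to p)) \lor ((q \land (p \lor q)) \land ((q \to p) \lor q)) via the disjunct (q \land (p \lor q)) \land ((q \to p) \lor q).
So the root a forces (\neg p \lor ((p \lor q) \to p)) \lor ((q \land (p \lor q)) \land ((q \to p) \lor q)); the model is not a countermodel.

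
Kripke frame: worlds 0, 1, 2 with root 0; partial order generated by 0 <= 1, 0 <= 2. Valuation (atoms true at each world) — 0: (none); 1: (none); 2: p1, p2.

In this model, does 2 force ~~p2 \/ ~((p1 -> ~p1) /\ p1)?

2 ||- ~~p2 \/ ~((p1 -> ~p1) /\ p1) via the disjunct ~~p2.

Yes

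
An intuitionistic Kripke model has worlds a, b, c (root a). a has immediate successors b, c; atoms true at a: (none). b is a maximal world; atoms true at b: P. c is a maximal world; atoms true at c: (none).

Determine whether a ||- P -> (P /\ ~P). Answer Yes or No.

No

a ||-/- P -> (P /\ ~P): at the accessible world b, b ||- P but b ||-/- P /\ ~P.
b ||-/- P /\ ~P since b fails ~P.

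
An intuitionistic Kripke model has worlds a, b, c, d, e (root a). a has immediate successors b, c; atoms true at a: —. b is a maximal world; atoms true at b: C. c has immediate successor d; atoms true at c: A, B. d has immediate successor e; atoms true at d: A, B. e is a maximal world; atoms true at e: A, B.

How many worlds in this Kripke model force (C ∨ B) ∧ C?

a: does not force it — a ⊮ (C ∨ B) ∧ C since a fails C ∨ B.
b: forces it.
c: does not force it.
d: does not force it.
e: does not force it.
Worlds forcing the formula: {b}.

1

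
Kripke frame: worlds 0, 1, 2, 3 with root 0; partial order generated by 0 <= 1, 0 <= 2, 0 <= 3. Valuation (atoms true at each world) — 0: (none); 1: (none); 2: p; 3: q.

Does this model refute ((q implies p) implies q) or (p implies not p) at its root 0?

Yes

0 does not force ((q implies p) implies q) or (p implies not p): neither disjunct is forced at 0.
0 does not force (q implies p) implies q: at the accessible world 1, 1 forces q implies p but 1 does not force q.
1 lacks atom q, so 1 does not force q.
So the root 0 does not force ((q implies p) implies q) or (p implies not p); the model is a countermodel.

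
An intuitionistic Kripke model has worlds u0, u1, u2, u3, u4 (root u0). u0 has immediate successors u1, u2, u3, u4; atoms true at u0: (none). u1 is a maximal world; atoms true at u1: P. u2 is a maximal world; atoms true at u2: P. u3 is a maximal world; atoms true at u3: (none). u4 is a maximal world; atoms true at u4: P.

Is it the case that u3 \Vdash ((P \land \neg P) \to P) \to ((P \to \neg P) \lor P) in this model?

Yes

u3 \Vdash ((P \land \neg P) \to P) \to ((P \to \neg P) \lor P): every world accessible from u3 that forces (P \land \neg P) \to P (namely u3) also forces (P \to \neg P) \lor P.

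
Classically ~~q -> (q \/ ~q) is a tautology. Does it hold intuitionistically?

No

This is a variant of double-negation elimination (deriving excluded middle from double negation), which is not intuitionistically valid.
A Kripke countermodel: worlds 0, 1; order generated by 0 <= 1; atoms true at each world — 0:{}; 1:{q}.
0 ||-/- ~~q -> (q \/ ~q): already at 0 itself, 0 ||- ~~q but 0 ||-/- q \/ ~q.
0 ||-/- q \/ ~q: neither disjunct is forced at 0.
0 lacks atom q, so 0 ||-/- q.
So the root 0 does not force the formula.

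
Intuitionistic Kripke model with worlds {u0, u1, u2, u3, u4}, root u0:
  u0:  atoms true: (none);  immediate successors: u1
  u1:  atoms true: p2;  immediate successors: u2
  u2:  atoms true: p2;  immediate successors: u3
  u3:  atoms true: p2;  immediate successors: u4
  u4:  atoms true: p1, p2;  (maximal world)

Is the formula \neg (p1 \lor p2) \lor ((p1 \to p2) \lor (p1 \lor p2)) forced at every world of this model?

u0 \Vdash \neg (p1 \lor p2) \lor ((p1 \to p2) \lor (p1 \lor p2)) via the disjunct (p1 \to p2) \lor (p1 \lor p2).
Since the root u0 forces \neg (p1 \lor p2) \lor ((p1 \to p2) \lor (p1 \lor p2)) and forcing is persistent (monotone upward), every world forces it.

Yes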